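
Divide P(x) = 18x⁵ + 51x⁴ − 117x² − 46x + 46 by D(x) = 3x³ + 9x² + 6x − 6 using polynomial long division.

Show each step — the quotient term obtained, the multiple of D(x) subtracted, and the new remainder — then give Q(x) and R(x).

Q(x) = 6x² − x − 9; R(x) = 6x² + 2x − 8

Step 1: lead(18x⁵ + 51x⁴ − 117x² − 46x + 46) ÷ lead(D) = 18x⁵ ÷ 3x³ = 6x². Subtract (6x²)·D = 18x⁵ + 54x⁴ + 36x³ − 36x². Remainder: −3x⁴ − 36x³ − 81x² − 46x + 46.
Step 2: lead(−3x⁴ − 36x³ − 81x² − 46x + 46) ÷ lead(D) = −3x⁴ ÷ 3x³ = −x. Subtract (−x)·D = −3x⁴ − 9x³ − 6x² + 6x. Remainder: −27x³ − 75x² − 52x + 46.
Step 3: lead(−27x³ − 75x² − 52x + 46) ÷ lead(D) = −27x³ ÷ 3x³ = −9. Subtract (−9)·D = −27x³ − 81x² − 54x + 54. Remainder: 6x² + 2x − 8.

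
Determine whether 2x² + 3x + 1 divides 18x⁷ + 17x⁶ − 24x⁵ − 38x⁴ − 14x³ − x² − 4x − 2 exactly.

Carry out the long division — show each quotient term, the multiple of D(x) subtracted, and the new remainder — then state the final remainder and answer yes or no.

Step 1: lead(18x⁷ + 17x⁶ − 24x⁵ − 38x⁴ − 14x³ − x² − 4x − 2) ÷ lead(D) = 18x⁷ ÷ 2x² = 9x⁵. Subtract (9x⁵)·D = 18x⁷ + 27x⁶ + 9x⁵. Remainder: −10x⁶ − 33x⁵ − 38x⁴ − 14x³ − x² − 4x − 2.
Step 2: lead(−10x⁶ − 33x⁵ − 38x⁴ − 14x³ − x² − 4x − 2) ÷ lead(D) = −10x⁶ ÷ 2x² = −5x⁴. Subtract (−5x⁴)·D = −10x⁶ − 15x⁵ − 5x⁴. Remainder: −18x⁵ − 33x⁴ − 14x³ − x² − 4x − 2.
Step 3: lead(−18x⁵ − 33x⁴ − 14x³ − x² − 4x − 2) ÷ lead(D) = −18x⁵ ÷ 2x² = −9x³. Subtract (−9x³)·D = −18x⁵ − 27x⁴ − 9x³. Remainder: −6x⁴ − 5x³ − x² − 4x − 2.
Step 4: lead(−6x⁴ − 5x³ − x² − 4x − 2) ÷ lead(D) = −6x⁴ ÷ 2x² = −3x². Subtract (−3x²)·D = −6x⁴ − 9x³ − 3x². Remainder: 4x³ + 2x² − 4x − 2.
Step 5: lead(4x³ + 2x² − 4x − 2) ÷ lead(D) = 4x³ ÷ 2x² = 2x. Subtract (2x)·D = 4x³ + 6x² + 2x. Remainder: −4x² − 6x − 2.
Step 6: lead(−4x² − 6x − 2) ÷ lead(D) = −4x² ÷ 2x² = −2. Subtract (−2)·D = −4x² − 6x − 2. Remainder: 0.

R(x) = 0, so D(x) is a factor of P(x). yes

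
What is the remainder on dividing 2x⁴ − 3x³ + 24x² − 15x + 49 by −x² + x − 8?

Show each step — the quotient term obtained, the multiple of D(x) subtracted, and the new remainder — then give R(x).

R(x) = −7

Step 1: lead(2x⁴ − 3x³ + 24x² − 15x + 49) ÷ lead(D) = 2x⁴ ÷ −x² = −2x². Subtract (−2x²)·D = 2x⁴ − 2x³ + 16x². Remainder: −x³ + 8x² − 15x + 49.
Step 2: lead(−x³ + 8x² − 15x + 49) ÷ lead(D) = −x³ ÷ −x² = x. Subtract (x)·D = −x³ + x² − 8x. Remainder: 7x² − 7x + 49.
Step 3: lead(7x² − 7x + 49) ÷ lead(D) = 7x² ÷ −x² = −7. Subtract (−7)·D = 7x² − 7x + 56. Remainder: −7.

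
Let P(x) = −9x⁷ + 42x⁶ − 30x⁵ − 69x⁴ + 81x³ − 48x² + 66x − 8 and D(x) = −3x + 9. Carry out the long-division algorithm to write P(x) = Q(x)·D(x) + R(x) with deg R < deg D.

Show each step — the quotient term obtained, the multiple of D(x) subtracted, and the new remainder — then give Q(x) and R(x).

Q(x) = 3x⁶ − 5x⁵ − 5x⁴ + 8x³ − 3x² + 7x − 1; R(x) = 1

Step 1: lead(−9x⁷ + 42x⁶ − 30x⁵ − 69x⁴ + 81x³ − 48x² + 66x − 8) ÷ lead(D) = −9x⁷ ÷ −3x = 3x⁶. Subtract (3x⁶)·D = −9x⁷ + 27x⁶. Remainder: 15x⁶ − 30x⁵ − 69x⁴ + 81x³ − 48x² + 66x − 8.
Step 2: lead(15x⁶ − 30x⁵ − 69x⁴ + 81x³ − 48x² + 66x − 8) ÷ lead(D) = 15x⁶ ÷ −3x = −5x⁵. Subtract (−5x⁵)·D = 15x⁶ − 45x⁵. Remainder: 15x⁵ − 69x⁴ + 81x³ − 48x² + 66x − 8.
Step 3: lead(15x⁵ − 69x⁴ + 81x³ − 48x² + 66x − 8) ÷ lead(D) = 15x⁵ ÷ −3x = −5x⁴. Subtract (−5x⁴)·D = 15x⁵ − 45x⁴. Remainder: −24x⁴ + 81x³ − 48x² + 66x − 8.
Step 4: lead(−24x⁴ + 81x³ − 48x² + 66x − 8) ÷ lead(D) = −24x⁴ ÷ −3x = 8x³. Subtract (8x³)·D = −24x⁴ + 72x³. Remainder: 9x³ − 48x² + 66x − 8.
Step 5: lead(9x³ − 48x² + 66x − 8) ÷ lead(D) = 9x³ ÷ −3x = −3x². Subtract (−3x²)·D = 9x³ − 27x². Remainder: −21x² + 66x − 8.
Step 6: lead(−21x² + 66x − 8) ÷ lead(D) = −21x² ÷ −3x = 7x. Subtract (7x)·D = −21x² + 63x. Remainder: 3x − 8.
Step 7: lead(3x − 8) ÷ lead(D) = 3x ÷ −3x = −1. Subtract (−1)·D = 3x − 9. Remainder: 1.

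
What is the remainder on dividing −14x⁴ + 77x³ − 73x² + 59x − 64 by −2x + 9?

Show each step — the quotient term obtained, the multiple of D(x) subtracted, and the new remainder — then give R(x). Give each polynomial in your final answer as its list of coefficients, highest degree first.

R = [-1]

Step 1: lead(−14x⁴ + 77x³ − 73x² + 59x − 64) ÷ lead(D) = −14x⁴ ÷ −2x = 7x³. Subtract (7x³)·D = −14x⁴ + 63x³. Remainder: 14x³ − 73x² + 59x − 64.
Step 2: lead(14x³ − 73x² + 59x − 64) ÷ lead(D) = 14x³ ÷ −2x = −7x². Subtract (−7x²)·D = 14x³ − 63x². Remainder: −10x² + 59x − 64.
Step 3: lead(−10x² + 59x − 64) ÷ lead(D) = −10x² ÷ −2x = 5x. Subtract (5x)·D = −10x² + 45x. Remainder: 14x − 64.
Step 4: lead(14x − 64) ÷ lead(D) = 14x ÷ −2x = −7. Subtract (−7)·D = 14x − 63. Remainder: −1.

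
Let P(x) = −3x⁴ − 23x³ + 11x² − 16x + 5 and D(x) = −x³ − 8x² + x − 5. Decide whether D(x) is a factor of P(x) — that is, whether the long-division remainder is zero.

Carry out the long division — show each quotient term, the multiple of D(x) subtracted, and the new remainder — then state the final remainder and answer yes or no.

Step 1: lead(−3x⁴ − 23x³ + 11x² − 16x + 5) ÷ lead(D) = −3x⁴ ÷ −x³ = 3x. Subtract (3x)·D = −3x⁴ − 24x³ + 3x² − 15x. Remainder: x³ + 8x² − x + 5.
Step 2: lead(x³ + 8x² − x + 5) ÷ lead(D) = x³ ÷ −x³ = −1. Subtract (−1)·D = x³ + 8x² − x + 5. Remainder: 0.

R(x) = 0, so D(x) is a factor of P(x). yes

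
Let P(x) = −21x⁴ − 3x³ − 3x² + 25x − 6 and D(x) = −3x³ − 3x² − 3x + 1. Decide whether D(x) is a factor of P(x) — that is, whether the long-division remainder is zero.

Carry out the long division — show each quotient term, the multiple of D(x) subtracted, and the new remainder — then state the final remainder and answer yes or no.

R(x) = 0, so D(x) is a factor of P(x). yes

Step 1: lead(−21x⁴ − 3x³ − 3x² + 25x − 6) ÷ lead(D) = −21x⁴ ÷ −3x³ = 7x. Subtract (7x)·D = −21x⁴ − 21x³ − 21x² + 7x. Remainder: 18x³ + 18x² + 18x − 6.
Step 2: lead(18x³ + 18x² + 18x − 6) ÷ lead(D) = 18x³ ÷ −3x³ = −6. Subtract (−6)·D = 18x³ + 18x² + 18x − 6. Remainder: 0.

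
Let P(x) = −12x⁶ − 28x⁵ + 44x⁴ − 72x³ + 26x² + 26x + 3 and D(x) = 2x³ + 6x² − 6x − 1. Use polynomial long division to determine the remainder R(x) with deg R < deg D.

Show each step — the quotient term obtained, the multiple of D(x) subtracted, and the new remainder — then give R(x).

Step 1: lead(−12x⁶ − 28x⁵ + 44x⁴ − 72x³ + 26x² + 26x + 3) ÷ lead(D) = −12x⁶ ÷ 2x³ = −6x³. Subtract (−6x³)·D = −12x⁶ − 36x⁵ + 36x⁴ + 6x³. Remainder: 8x⁵ + 8x⁴ − 78x³ + 26x² + 26x + 3.
Step 2: lead(8x⁵ + 8x⁴ − 78x³ + 26x² + 26x + 3) ÷ lead(D) = 8x⁵ ÷ 2x³ = 4x². Subtract (4x²)·D = 8x⁵ + 24x⁴ − 24x³ − 4x². Remainder: −16x⁴ − 54x³ + 30x² + 26x + 3.
Step 3: lead(−16x⁴ − 54x³ + 30x² + 26x + 3) ÷ lead(D) = −16x⁴ ÷ 2x³ = −8x. Subtract (−8x)·D = −16x⁴ − 48x³ + 48x² + 8x. Remainder: −6x³ − 18x² + 18x + 3.
Step 4: lead(−6x³ − 18x² + 18x + 3) ÷ lead(D) = −6x³ ÷ 2x³ = −3. Subtract (−3)·D = −6x³ − 18x² + 18x + 3. Remainder: 0.

R(x) = 0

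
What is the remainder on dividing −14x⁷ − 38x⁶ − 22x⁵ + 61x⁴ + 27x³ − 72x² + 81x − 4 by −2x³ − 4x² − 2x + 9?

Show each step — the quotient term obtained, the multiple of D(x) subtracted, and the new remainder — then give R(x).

R(x) = −6x² + 7x + 5

Step 1: lead(−14x⁷ − 38x⁶ − 22x⁵ + 61x⁴ + 27x³ − 72x² + 81x − 4) ÷ lead(D) = −14x⁷ ÷ −2x³ = 7x⁴. Subtract (7x⁴)·D = −14x⁷ − 28x⁶ − 14x⁵ + 63x⁴. Remainder: −10x⁶ − 8x⁵ − 2x⁴ + 27x³ − 72x² + 81x − 4.
Step 2: lead(−10x⁶ − 8x⁵ − 2x⁴ + 27x³ − 72x² + 81x − 4) ÷ lead(D) = −10x⁶ ÷ −2x³ = 5x³. Subtract (5x³)·D = −10x⁶ − 20x⁵ − 10x⁴ + 45x³. Remainder: 12x⁵ + 8x⁴ − 18x³ − 72x² + 81x − 4.
Step 3: lead(12x⁵ + 8x⁴ − 18x³ − 72x² + 81x − 4) ÷ lead(D) = 12x⁵ ÷ −2x³ = −6x². Subtract (−6x²)·D = 12x⁵ + 24x⁴ + 12x³ − 54x². Remainder: −16x⁴ − 30x³ − 18x² + 81x − 4.
Step 4: lead(−16x⁴ − 30x³ − 18x² + 81x − 4) ÷ lead(D) = −16x⁴ ÷ −2x³ = 8x. Subtract (8x)·D = −16x⁴ − 32x³ − 16x² + 72x. Remainder: 2x³ − 2x² + 9x − 4.
Step 5: lead(2x³ − 2x² + 9x − 4) ÷ lead(D) = 2x³ ÷ −2x³ = −1. Subtract (−1)·D = 2x³ + 4x² + 2x − 9. Remainder: −6x² + 7x + 5.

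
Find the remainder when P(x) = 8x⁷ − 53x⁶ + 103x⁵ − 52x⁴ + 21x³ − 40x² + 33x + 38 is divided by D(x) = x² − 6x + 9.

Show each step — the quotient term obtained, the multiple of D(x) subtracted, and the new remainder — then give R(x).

Step 1: lead(8x⁷ − 53x⁶ + 103x⁵ − 52x⁴ + 21x³ − 40x² + 33x + 38) ÷ lead(D) = 8x⁷ ÷ x² = 8x⁵. Subtract (8x⁵)·D = 8x⁷ − 48x⁶ + 72x⁵. Remainder: −5x⁶ + 31x⁵ − 52x⁴ + 21x³ − 40x² + 33x + 38.
Step 2: lead(−5x⁶ + 31x⁵ − 52x⁴ + 21x³ − 40x² + 33x + 38) ÷ lead(D) = −5x⁶ ÷ x² = −5x⁴. Subtract (−5x⁴)·D = −5x⁶ + 30x⁵ − 45x⁴. Remainder: x⁵ − 7x⁴ + 21x³ − 40x² + 33x + 38.
Step 3: lead(x⁵ − 7x⁴ + 21x³ − 40x² + 33x + 38) ÷ lead(D) = x⁵ ÷ x² = x³. Subtract (x³)·D = x⁵ − 6x⁴ + 9x³. Remainder: −x⁴ + 12x³ − 40x² + 33x + 38.
Step 4: lead(−x⁴ + 12x³ − 40x² + 33x + 38) ÷ lead(D) = −x⁴ ÷ x² = −x². Subtract (−x²)·D = −x⁴ + 6x³ − 9x². Remainder: 6x³ − 31x² + 33x + 38.
Step 5: lead(6x³ − 31x² + 33x + 38) ÷ lead(D) = 6x³ ÷ x² = 6x. Subtract (6x)·D = 6x³ − 36x² + 54x. Remainder: 5x² − 21x + 38.
Step 6: lead(5x² − 21x + 38) ÷ lead(D) = 5x² ÷ x² = 5. Subtract (5)·D = 5x² − 30x + 45. Remainder: 9x − 7.

R(x) = 9x − 7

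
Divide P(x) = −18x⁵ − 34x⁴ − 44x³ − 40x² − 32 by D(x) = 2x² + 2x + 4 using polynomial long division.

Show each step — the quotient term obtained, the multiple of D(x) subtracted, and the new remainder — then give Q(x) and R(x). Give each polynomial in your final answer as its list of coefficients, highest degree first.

Step 1: lead(−18x⁵ − 34x⁴ − 44x³ − 40x² − 32) ÷ lead(D) = −18x⁵ ÷ 2x² = −9x³. Subtract (−9x³)·D = −18x⁵ − 18x⁴ − 36x³. Remainder: −16x⁴ − 8x³ − 40x² − 32.
Step 2: lead(−16x⁴ − 8x³ − 40x² − 32) ÷ lead(D) = −16x⁴ ÷ 2x² = −8x². Subtract (−8x²)·D = −16x⁴ − 16x³ − 32x². Remainder: 8x³ − 8x² − 32.
Step 3: lead(8x³ − 8x² − 32) ÷ lead(D) = 8x³ ÷ 2x² = 4x. Subtract (4x)·D = 8x³ + 8x² + 16x. Remainder: −16x² − 16x − 32.
Step 4: lead(−16x² − 16x − 32) ÷ lead(D) = −16x² ÷ 2x² = −8. Subtract (−8)·D = −16x² − 16x − 32. Remainder: 0.

Q = [-9, -8, 4, -8]; R = [0]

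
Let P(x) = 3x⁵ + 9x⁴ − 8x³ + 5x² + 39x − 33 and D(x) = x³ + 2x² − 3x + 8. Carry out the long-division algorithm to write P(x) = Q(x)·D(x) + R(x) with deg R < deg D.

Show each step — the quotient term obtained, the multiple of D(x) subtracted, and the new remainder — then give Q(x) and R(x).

Q(x) = 3x² + 3x − 5; R(x) = 7

Step 1: lead(3x⁵ + 9x⁴ − 8x³ + 5x² + 39x − 33) ÷ lead(D) = 3x⁵ ÷ x³ = 3x². Subtract (3x²)·D = 3x⁵ + 6x⁴ − 9x³ + 24x². Remainder: 3x⁴ + x³ − 19x² + 39x − 33.
Step 2: lead(3x⁴ + x³ − 19x² + 39x − 33) ÷ lead(D) = 3x⁴ ÷ x³ = 3x. Subtract (3x)·D = 3x⁴ + 6x³ − 9x² + 24x. Remainder: −5x³ − 10x² + 15x − 33.
Step 3: lead(−5x³ − 10x² + 15x − 33) ÷ lead(D) = −5x³ ÷ x³ = −5. Subtract (−5)·D = −5x³ − 10x² + 15x − 40. Remainder: 7.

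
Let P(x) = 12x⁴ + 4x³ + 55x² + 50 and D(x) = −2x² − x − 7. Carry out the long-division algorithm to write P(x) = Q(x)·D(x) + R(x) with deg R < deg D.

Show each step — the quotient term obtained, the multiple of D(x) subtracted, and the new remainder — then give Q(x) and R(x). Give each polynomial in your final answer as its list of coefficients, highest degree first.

Step 1: lead(12x⁴ + 4x³ + 55x² + 50) ÷ lead(D) = 12x⁴ ÷ −2x² = −6x². Subtract (−6x²)·D = 12x⁴ + 6x³ + 42x². Remainder: −2x³ + 13x² + 50.
Step 2: lead(−2x³ + 13x² + 50) ÷ lead(D) = −2x³ ÷ −2x² = x. Subtract (x)·D = −2x³ − x² − 7x. Remainder: 14x² + 7x + 50.
Step 3: lead(14x² + 7x + 50) ÷ lead(D) = 14x² ÷ −2x² = −7. Subtract (−7)·D = 14x² + 7x + 49. Remainder: 1.

Q = [-6, 1, -7]; R = [1]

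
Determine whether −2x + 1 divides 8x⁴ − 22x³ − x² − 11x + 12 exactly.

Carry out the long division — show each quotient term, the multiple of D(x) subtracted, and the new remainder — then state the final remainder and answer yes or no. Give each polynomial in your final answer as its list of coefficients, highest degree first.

R = [4], so D(x) is not a factor of P(x). no

Step 1: lead(8x⁴ − 22x³ − x² − 11x + 12) ÷ lead(D) = 8x⁴ ÷ −2x = −4x³. Subtract (−4x³)·D = 8x⁴ − 4x³. Remainder: −18x³ − x² − 11x + 12.
Step 2: lead(−18x³ − x² − 11x + 12) ÷ lead(D) = −18x³ ÷ −2x = 9x². Subtract (9x²)·D = −18x³ + 9x². Remainder: −10x² − 11x + 12.
Step 3: lead(−10x² − 11x + 12) ÷ lead(D) = −10x² ÷ −2x = 5x. Subtract (5x)·D = −10x² + 5x. Remainder: −16x + 12.
Step 4: lead(−16x + 12) ÷ lead(D) = −16x ÷ −2x = 8. Subtract (8)·D = −16x + 8. Remainder: 4.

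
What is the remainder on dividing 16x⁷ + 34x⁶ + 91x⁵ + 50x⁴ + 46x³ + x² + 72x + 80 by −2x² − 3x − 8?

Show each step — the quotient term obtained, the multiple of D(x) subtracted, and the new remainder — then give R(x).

Step 1: lead(16x⁷ + 34x⁶ + 91x⁵ + 50x⁴ + 46x³ + x² + 72x + 80) ÷ lead(D) = 16x⁷ ÷ −2x² = −8x⁵. Subtract (−8x⁵)·D = 16x⁷ + 24x⁶ + 64x⁵. Remainder: 10x⁶ + 27x⁵ + 50x⁴ + 46x³ + x² + 72x + 80.
Step 2: lead(10x⁶ + 27x⁵ + 50x⁴ + 46x³ + x² + 72x + 80) ÷ lead(D) = 10x⁶ ÷ −2x² = −5x⁴. Subtract (−5x⁴)·D = 10x⁶ + 15x⁵ + 40x⁴. Remainder: 12x⁵ + 10x⁴ + 46x³ + x² + 72x + 80.
Step 3: lead(12x⁵ + 10x⁴ + 46x³ + x² + 72x + 80) ÷ lead(D) = 12x⁵ ÷ −2x² = −6x³. Subtract (−6x³)·D = 12x⁵ + 18x⁴ + 48x³. Remainder: −8x⁴ − 2x³ + x² + 72x + 80.
Step 4: lead(−8x⁴ − 2x³ + x² + 72x + 80) ÷ lead(D) = −8x⁴ ÷ −2x² = 4x². Subtract (4x²)·D = −8x⁴ − 12x³ − 32x². Remainder: 10x³ + 33x² + 72x + 80.
Step 5: lead(10x³ + 33x² + 72x + 80) ÷ lead(D) = 10x³ ÷ −2x² = −5x. Subtract (−5x)·D = 10x³ + 15x² + 40x. Remainder: 18x² + 32x + 80.
Step 6: lead(18x² + 32x + 80) ÷ lead(D) = 18x² ÷ −2x² = −9. Subtract (−9)·D = 18x² + 27x + 72. Remainder: 5x + 8.

R(x) = 5x + 8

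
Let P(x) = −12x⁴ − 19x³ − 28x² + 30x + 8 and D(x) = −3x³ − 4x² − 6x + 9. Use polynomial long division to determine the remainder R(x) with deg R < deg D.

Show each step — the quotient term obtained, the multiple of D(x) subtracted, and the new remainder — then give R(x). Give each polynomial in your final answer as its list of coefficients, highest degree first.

R = [-1]

Step 1: lead(−12x⁴ − 19x³ − 28x² + 30x + 8) ÷ lead(D) = −12x⁴ ÷ −3x³ = 4x. Subtract (4x)·D = −12x⁴ − 16x³ − 24x² + 36x. Remainder: −3x³ − 4x² − 6x + 8.
Step 2: lead(−3x³ − 4x² − 6x + 8) ÷ lead(D) = −3x³ ÷ −3x³ = 1. Subtract (1)·D = −3x³ − 4x² − 6x + 9. Remainder: −1.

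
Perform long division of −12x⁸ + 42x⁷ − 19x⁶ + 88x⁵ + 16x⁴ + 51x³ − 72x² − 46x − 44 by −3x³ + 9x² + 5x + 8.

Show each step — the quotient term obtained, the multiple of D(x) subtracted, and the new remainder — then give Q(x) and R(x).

Step 1: lead(−12x⁸ + 42x⁷ − 19x⁶ + 88x⁵ + 16x⁴ + 51x³ − 72x² − 46x − 44) ÷ lead(D) = −12x⁸ ÷ −3x³ = 4x⁵. Subtract (4x⁵)·D = −12x⁸ + 36x⁷ + 20x⁶ + 32x⁵. Remainder: 6x⁷ − 39x⁶ + 56x⁵ + 16x⁴ + 51x³ − 72x² − 46x − 44.
Step 2: lead(6x⁷ − 39x⁶ + 56x⁵ + 16x⁴ + 51x³ − 72x² − 46x − 44) ÷ lead(D) = 6x⁷ ÷ −3x³ = −2x⁴. Subtract (−2x⁴)·D = 6x⁷ − 18x⁶ − 10x⁵ − 16x⁴. Remainder: −21x⁶ + 66x⁵ + 32x⁴ + 51x³ − 72x² − 46x − 44.
Step 3: lead(−21x⁶ + 66x⁵ + 32x⁴ + 51x³ − 72x² − 46x − 44) ÷ lead(D) = −21x⁶ ÷ −3x³ = 7x³. Subtract (7x³)·D = −21x⁶ + 63x⁵ + 35x⁴ + 56x³. Remainder: 3x⁵ − 3x⁴ − 5x³ − 72x² − 46x − 44.
Step 4: lead(3x⁵ − 3x⁴ − 5x³ − 72x² − 46x − 44) ÷ lead(D) = 3x⁵ ÷ −3x³ = −x². Subtract (−x²)·D = 3x⁵ − 9x⁴ − 5x³ − 8x². Remainder: 6x⁴ − 64x² − 46x − 44.
Step 5: lead(6x⁴ − 64x² − 46x − 44) ÷ lead(D) = 6x⁴ ÷ −3x³ = −2x. Subtract (−2x)·D = 6x⁴ − 18x³ − 10x² − 16x. Remainder: 18x³ − 54x² − 30x − 44.
Step 6: lead(18x³ − 54x² − 30x − 44) ÷ lead(D) = 18x³ ÷ −3x³ = −6. Subtract (−6)·D = 18x³ − 54x² − 30x − 48. Remainder: 4.

Q(x) = 4x⁵ − 2x⁴ + 7x³ − x² − 2x − 6; R(x) = 4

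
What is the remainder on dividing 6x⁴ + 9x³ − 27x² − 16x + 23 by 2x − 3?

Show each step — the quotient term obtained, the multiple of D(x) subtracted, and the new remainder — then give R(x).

Step 1: lead(6x⁴ + 9x³ − 27x² − 16x + 23) ÷ lead(D) = 6x⁴ ÷ 2x = 3x³. Subtract (3x³)·D = 6x⁴ − 9x³. Remainder: 18x³ − 27x² − 16x + 23.
Step 2: lead(18x³ − 27x² − 16x + 23) ÷ lead(D) = 18x³ ÷ 2x = 9x². Subtract (9x²)·D = 18x³ − 27x². Remainder: −16x + 23.
Step 3: lead(−16x + 23) ÷ lead(D) = −16x ÷ 2x = −8. Subtract (−8)·D = −16x + 24. Remainder: −1.

R(x) = −1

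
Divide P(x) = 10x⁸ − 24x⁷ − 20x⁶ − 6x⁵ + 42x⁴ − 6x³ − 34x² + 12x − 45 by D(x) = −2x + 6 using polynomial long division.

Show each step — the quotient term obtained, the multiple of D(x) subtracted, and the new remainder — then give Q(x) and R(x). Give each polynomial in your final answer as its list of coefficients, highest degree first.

Step 1: lead(10x⁸ − 24x⁷ − 20x⁶ − 6x⁵ + 42x⁴ − 6x³ − 34x² + 12x − 45) ÷ lead(D) = 10x⁸ ÷ −2x = −5x⁷. Subtract (−5x⁷)·D = 10x⁸ − 30x⁷. Remainder: 6x⁷ − 20x⁶ − 6x⁵ + 42x⁴ − 6x³ − 34x² + 12x − 45.
Step 2: lead(6x⁷ − 20x⁶ − 6x⁵ + 42x⁴ − 6x³ − 34x² + 12x − 45) ÷ lead(D) = 6x⁷ ÷ −2x = −3x⁶. Subtract (−3x⁶)·D = 6x⁷ − 18x⁶. Remainder: −2x⁶ − 6x⁵ + 42x⁴ − 6x³ − 34x² + 12x − 45.
Step 3: lead(−2x⁶ − 6x⁵ + 42x⁴ − 6x³ − 34x² + 12x − 45) ÷ lead(D) = −2x⁶ ÷ −2x = x⁵. Subtract (x⁵)·D = −2x⁶ + 6x⁵. Remainder: −12x⁵ + 42x⁴ − 6x³ − 34x² + 12x − 45.
Step 4: lead(−12x⁵ + 42x⁴ − 6x³ − 34x² + 12x − 45) ÷ lead(D) = −12x⁵ ÷ −2x = 6x⁴. Subtract (6x⁴)·D = −12x⁵ + 36x⁴. Remainder: 6x⁴ − 6x³ − 34x² + 12x − 45.
Step 5: lead(6x⁴ − 6x³ − 34x² + 12x − 45) ÷ lead(D) = 6x⁴ ÷ −2x = −3x³. Subtract (−3x³)·D = 6x⁴ − 18x³. Remainder: 12x³ − 34x² + 12x − 45.
Step 6: lead(12x³ − 34x² + 12x − 45) ÷ lead(D) = 12x³ ÷ −2x = −6x². Subtract (−6x²)·D = 12x³ − 36x². Remainder: 2x² + 12x − 45.
Step 7: lead(2x² + 12x − 45) ÷ lead(D) = 2x² ÷ −2x = −x. Subtract (−x)·D = 2x² − 6x. Remainder: 18x − 45.
Step 8: lead(18x − 45) ÷ lead(D) = 18x ÷ −2x = −9. Subtract (−9)·D = 18x − 54. Remainder: 9.

Q = [-5, -3, 1, 6, -3, -6, -1, -9]; R = [9]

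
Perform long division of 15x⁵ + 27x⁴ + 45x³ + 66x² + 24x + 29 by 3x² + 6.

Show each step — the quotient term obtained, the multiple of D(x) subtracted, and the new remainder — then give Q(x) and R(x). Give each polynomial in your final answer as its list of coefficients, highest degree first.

Step 1: lead(15x⁵ + 27x⁴ + 45x³ + 66x² + 24x + 29) ÷ lead(D) = 15x⁵ ÷ 3x² = 5x³. Subtract (5x³)·D = 15x⁵ + 30x³. Remainder: 27x⁴ + 15x³ + 66x² + 24x + 29.
Step 2: lead(27x⁴ + 15x³ + 66x² + 24x + 29) ÷ lead(D) = 27x⁴ ÷ 3x² = 9x². Subtract (9x²)·D = 27x⁴ + 54x². Remainder: 15x³ + 12x² + 24x + 29.
Step 3: lead(15x³ + 12x² + 24x + 29) ÷ lead(D) = 15x³ ÷ 3x² = 5x. Subtract (5x)·D = 15x³ + 30x. Remainder: 12x² − 6x + 29.
Step 4: lead(12x² − 6x + 29) ÷ lead(D) = 12x² ÷ 3x² = 4. Subtract (4)·D = 12x² + 24. Remainder: −6x + 5.

Q = [5, 9, 5, 4]; R = [-6, 5]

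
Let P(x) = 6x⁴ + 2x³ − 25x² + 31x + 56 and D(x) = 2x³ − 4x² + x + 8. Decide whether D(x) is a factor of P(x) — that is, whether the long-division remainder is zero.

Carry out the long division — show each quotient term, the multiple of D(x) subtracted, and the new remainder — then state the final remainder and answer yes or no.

R(x) = 0, so D(x) is a factor of P(x). yes

Step 1: lead(6x⁴ + 2x³ − 25x² + 31x + 56) ÷ lead(D) = 6x⁴ ÷ 2x³ = 3x. Subtract (3x)·D = 6x⁴ − 12x³ + 3x² + 24x. Remainder: 14x³ − 28x² + 7x + 56.
Step 2: lead(14x³ − 28x² + 7x + 56) ÷ lead(D) = 14x³ ÷ 2x³ = 7. Subtract (7)·D = 14x³ − 28x² + 7x + 56. Remainder: 0.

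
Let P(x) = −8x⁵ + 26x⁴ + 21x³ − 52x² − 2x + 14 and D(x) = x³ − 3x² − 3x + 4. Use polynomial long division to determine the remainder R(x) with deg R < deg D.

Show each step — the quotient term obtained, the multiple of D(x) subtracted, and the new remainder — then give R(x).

Step 1: lead(−8x⁵ + 26x⁴ + 21x³ − 52x² − 2x + 14) ÷ lead(D) = −8x⁵ ÷ x³ = −8x². Subtract (−8x²)·D = −8x⁵ + 24x⁴ + 24x³ − 32x². Remainder: 2x⁴ − 3x³ − 20x² − 2x + 14.
Step 2: lead(2x⁴ − 3x³ − 20x² − 2x + 14) ÷ lead(D) = 2x⁴ ÷ x³ = 2x. Subtract (2x)·D = 2x⁴ − 6x³ − 6x² + 8x. Remainder: 3x³ − 14x² − 10x + 14.
Step 3: lead(3x³ − 14x² − 10x + 14) ÷ lead(D) = 3x³ ÷ x³ = 3. Subtract (3)·D = 3x³ − 9x² − 9x + 12. Remainder: −5x² − x + 2.

R(x) = −5x² − x + 2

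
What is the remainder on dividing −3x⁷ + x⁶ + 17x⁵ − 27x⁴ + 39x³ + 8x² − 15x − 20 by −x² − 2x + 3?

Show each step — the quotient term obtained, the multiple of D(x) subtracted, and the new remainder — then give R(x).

Step 1: lead(−3x⁷ + x⁶ + 17x⁵ − 27x⁴ + 39x³ + 8x² − 15x − 20) ÷ lead(D) = −3x⁷ ÷ −x² = 3x⁵. Subtract (3x⁵)·D = −3x⁷ − 6x⁶ + 9x⁵. Remainder: 7x⁶ + 8x⁵ − 27x⁴ + 39x³ + 8x² − 15x − 20.
Step 2: lead(7x⁶ + 8x⁵ − 27x⁴ + 39x³ + 8x² − 15x − 20) ÷ lead(D) = 7x⁶ ÷ −x² = −7x⁴. Subtract (−7x⁴)·D = 7x⁶ + 14x⁵ − 21x⁴. Remainder: −6x⁵ − 6x⁴ + 39x³ + 8x² − 15x − 20.
Step 3: lead(−6x⁵ − 6x⁴ + 39x³ + 8x² − 15x − 20) ÷ lead(D) = −6x⁵ ÷ −x² = 6x³. Subtract (6x³)·D = −6x⁵ − 12x⁴ + 18x³. Remainder: 6x⁴ + 21x³ + 8x² − 15x − 20.
Step 4: lead(6x⁴ + 21x³ + 8x² − 15x − 20) ÷ lead(D) = 6x⁴ ÷ −x² = −6x². Subtract (−6x²)·D = 6x⁴ + 12x³ − 18x². Remainder: 9x³ + 26x² − 15x − 20.
Step 5: lead(9x³ + 26x² − 15x − 20) ÷ lead(D) = 9x³ ÷ −x² = −9x. Subtract (−9x)·D = 9x³ + 18x² − 27x. Remainder: 8x² + 12x − 20.
Step 6: lead(8x² + 12x − 20) ÷ lead(D) = 8x² ÷ −x² = −8. Subtract (−8)·D = 8x² + 16x − 24. Remainder: −4x + 4.

R(x) = −4x + 4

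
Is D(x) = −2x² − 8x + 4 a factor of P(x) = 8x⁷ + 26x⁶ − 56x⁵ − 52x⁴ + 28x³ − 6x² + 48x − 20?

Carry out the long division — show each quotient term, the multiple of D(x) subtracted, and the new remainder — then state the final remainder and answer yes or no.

Step 1: lead(8x⁷ + 26x⁶ − 56x⁵ − 52x⁴ + 28x³ − 6x² + 48x − 20) ÷ lead(D) = 8x⁷ ÷ −2x² = −4x⁵. Subtract (−4x⁵)·D = 8x⁷ + 32x⁶ − 16x⁵. Remainder: −6x⁶ − 40x⁵ − 52x⁴ + 28x³ − 6x² + 48x − 20.
Step 2: lead(−6x⁶ − 40x⁵ − 52x⁴ + 28x³ − 6x² + 48x − 20) ÷ lead(D) = −6x⁶ ÷ −2x² = 3x⁴. Subtract (3x⁴)·D = −6x⁶ − 24x⁵ + 12x⁴. Remainder: −16x⁵ − 64x⁴ + 28x³ − 6x² + 48x − 20.
Step 3: lead(−16x⁵ − 64x⁴ + 28x³ − 6x² + 48x − 20) ÷ lead(D) = −16x⁵ ÷ −2x² = 8x³. Subtract (8x³)·D = −16x⁵ − 64x⁴ + 32x³. Remainder: −4x³ − 6x² + 48x − 20.
Step 4: lead(−4x³ − 6x² + 48x − 20) ÷ lead(D) = −4x³ ÷ −2x² = 2x. Subtract (2x)·D = −4x³ − 16x² + 8x. Remainder: 10x² + 40x − 20.
Step 5: lead(10x² + 40x − 20) ÷ lead(D) = 10x² ÷ −2x² = −5. Subtract (−5)·D = 10x² + 40x − 20. Remainder: 0.

R(x) = 0, so D(x) is a factor of P(x). yes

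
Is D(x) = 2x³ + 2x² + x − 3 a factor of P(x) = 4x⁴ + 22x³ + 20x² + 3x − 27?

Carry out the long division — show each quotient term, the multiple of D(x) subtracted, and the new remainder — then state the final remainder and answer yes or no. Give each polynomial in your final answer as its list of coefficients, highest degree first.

Step 1: lead(4x⁴ + 22x³ + 20x² + 3x − 27) ÷ lead(D) = 4x⁴ ÷ 2x³ = 2x. Subtract (2x)·D = 4x⁴ + 4x³ + 2x² − 6x. Remainder: 18x³ + 18x² + 9x − 27.
Step 2: lead(18x³ + 18x² + 9x − 27) ÷ lead(D) = 18x³ ÷ 2x³ = 9. Subtract (9)·D = 18x³ + 18x² + 9x − 27. Remainder: 0.

R = [0], so D(x) is a factor of P(x). yes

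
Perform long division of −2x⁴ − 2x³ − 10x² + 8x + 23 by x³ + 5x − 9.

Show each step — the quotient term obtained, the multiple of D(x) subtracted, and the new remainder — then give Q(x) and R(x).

Q(x) = −2x − 2; R(x) = 5

Step 1: lead(−2x⁴ − 2x³ − 10x² + 8x + 23) ÷ lead(D) = −2x⁴ ÷ x³ = −2x. Subtract (−2x)·D = −2x⁴ − 10x² + 18x. Remainder: −2x³ − 10x + 23.
Step 2: lead(−2x³ − 10x + 23) ÷ lead(D) = −2x³ ÷ x³ = −2. Subtract (−2)·D = −2x³ − 10x + 18. Remainder: 5.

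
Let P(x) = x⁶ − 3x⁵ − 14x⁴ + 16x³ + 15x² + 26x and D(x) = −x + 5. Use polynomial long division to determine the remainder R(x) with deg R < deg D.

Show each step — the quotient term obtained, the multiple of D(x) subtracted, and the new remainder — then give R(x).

R(x) = 5

Step 1: lead(x⁶ − 3x⁵ − 14x⁴ + 16x³ + 15x² + 26x) ÷ lead(D) = x⁶ ÷ −x = −x⁵. Subtract (−x⁵)·D = x⁶ − 5x⁵. Remainder: 2x⁵ − 14x⁴ + 16x³ + 15x² + 26x.
Step 2: lead(2x⁵ − 14x⁴ + 16x³ + 15x² + 26x) ÷ lead(D) = 2x⁵ ÷ −x = −2x⁴. Subtract (−2x⁴)·D = 2x⁵ − 10x⁴. Remainder: −4x⁴ + 16x³ + 15x² + 26x.
Step 3: lead(−4x⁴ + 16x³ + 15x² + 26x) ÷ lead(D) = −4x⁴ ÷ −x = 4x³. Subtract (4x³)·D = −4x⁴ + 20x³. Remainder: −4x³ + 15x² + 26x.
Step 4: lead(−4x³ + 15x² + 26x) ÷ lead(D) = −4x³ ÷ −x = 4x². Subtract (4x²)·D = −4x³ + 20x². Remainder: −5x² + 26x.
Step 5: lead(−5x² + 26x) ÷ lead(D) = −5x² ÷ −x = 5x. Subtract (5x)·D = −5x² + 25x. Remainder: x.
Step 6: lead(x) ÷ lead(D) = x ÷ −x = −1. Subtract (−1)·D = x − 5. Remainder: 5.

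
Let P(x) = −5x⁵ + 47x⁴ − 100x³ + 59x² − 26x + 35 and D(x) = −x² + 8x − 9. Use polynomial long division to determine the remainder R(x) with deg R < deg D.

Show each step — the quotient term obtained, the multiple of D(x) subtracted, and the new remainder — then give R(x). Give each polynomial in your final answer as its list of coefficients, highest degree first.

Step 1: lead(−5x⁵ + 47x⁴ − 100x³ + 59x² − 26x + 35) ÷ lead(D) = −5x⁵ ÷ −x² = 5x³. Subtract (5x³)·D = −5x⁵ + 40x⁴ − 45x³. Remainder: 7x⁴ − 55x³ + 59x² − 26x + 35.
Step 2: lead(7x⁴ − 55x³ + 59x² − 26x + 35) ÷ lead(D) = 7x⁴ ÷ −x² = −7x². Subtract (−7x²)·D = 7x⁴ − 56x³ + 63x². Remainder: x³ − 4x² − 26x + 35.
Step 3: lead(x³ − 4x² − 26x + 35) ÷ lead(D) = x³ ÷ −x² = −x. Subtract (−x)·D = x³ − 8x² + 9x. Remainder: 4x² − 35x + 35.
Step 4: lead(4x² − 35x + 35) ÷ lead(D) = 4x² ÷ −x² = −4. Subtract (−4)·D = 4x² − 32x + 36. Remainder: −3x − 1.

R = [-3, -1]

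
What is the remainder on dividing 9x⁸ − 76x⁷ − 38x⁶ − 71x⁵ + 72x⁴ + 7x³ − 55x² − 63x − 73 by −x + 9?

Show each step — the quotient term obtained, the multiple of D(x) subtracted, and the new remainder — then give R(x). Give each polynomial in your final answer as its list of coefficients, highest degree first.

R = [8]

Step 1: lead(9x⁸ − 76x⁷ − 38x⁶ − 71x⁵ + 72x⁴ + 7x³ − 55x² − 63x − 73) ÷ lead(D) = 9x⁸ ÷ −x = −9x⁷. Subtract (−9x⁷)·D = 9x⁸ − 81x⁷. Remainder: 5x⁷ − 38x⁶ − 71x⁵ + 72x⁴ + 7x³ − 55x² − 63x − 73.
Step 2: lead(5x⁷ − 38x⁶ − 71x⁵ + 72x⁴ + 7x³ − 55x² − 63x − 73) ÷ lead(D) = 5x⁷ ÷ −x = −5x⁶. Subtract (−5x⁶)·D = 5x⁷ − 45x⁶. Remainder: 7x⁶ − 71x⁵ + 72x⁴ + 7x³ − 55x² − 63x − 73.
Step 3: lead(7x⁶ − 71x⁵ + 72x⁴ + 7x³ − 55x² − 63x − 73) ÷ lead(D) = 7x⁶ ÷ −x = −7x⁵. Subtract (−7x⁵)·D = 7x⁶ − 63x⁵. Remainder: −8x⁵ + 72x⁴ + 7x³ − 55x² − 63x − 73.
Step 4: lead(−8x⁵ + 72x⁴ + 7x³ − 55x² − 63x − 73) ÷ lead(D) = −8x⁵ ÷ −x = 8x⁴. Subtract (8x⁴)·D = −8x⁵ + 72x⁴. Remainder: 7x³ − 55x² − 63x − 73.
Step 5: lead(7x³ − 55x² − 63x − 73) ÷ lead(D) = 7x³ ÷ −x = −7x². Subtract (−7x²)·D = 7x³ − 63x². Remainder: 8x² − 63x − 73.
Step 6: lead(8x² − 63x − 73) ÷ lead(D) = 8x² ÷ −x = −8x. Subtract (−8x)·D = 8x² − 72x. Remainder: 9x − 73.
Step 7: lead(9x − 73) ÷ lead(D) = 9x ÷ −x = −9. Subtract (−9)·D = 9x − 81. Remainder: 8.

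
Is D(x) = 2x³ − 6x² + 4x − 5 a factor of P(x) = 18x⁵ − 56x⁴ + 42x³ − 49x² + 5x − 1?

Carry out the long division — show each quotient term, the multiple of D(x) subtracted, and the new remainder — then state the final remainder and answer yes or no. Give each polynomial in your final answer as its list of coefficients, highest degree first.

R = [-1], so D(x) is not a factor of P(x). no

Step 1: lead(18x⁵ − 56x⁴ + 42x³ − 49x² + 5x − 1) ÷ lead(D) = 18x⁵ ÷ 2x³ = 9x². Subtract (9x²)·D = 18x⁵ − 54x⁴ + 36x³ − 45x². Remainder: −2x⁴ + 6x³ − 4x² + 5x − 1.
Step 2: lead(−2x⁴ + 6x³ − 4x² + 5x − 1) ÷ lead(D) = −2x⁴ ÷ 2x³ = −x. Subtract (−x)·D = −2x⁴ + 6x³ − 4x² + 5x. Remainder: −1.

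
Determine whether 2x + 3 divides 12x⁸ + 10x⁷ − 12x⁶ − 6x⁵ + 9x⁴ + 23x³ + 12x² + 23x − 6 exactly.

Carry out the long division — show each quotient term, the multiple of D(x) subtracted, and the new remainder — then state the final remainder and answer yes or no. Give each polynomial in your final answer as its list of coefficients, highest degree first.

Step 1: lead(12x⁸ + 10x⁷ − 12x⁶ − 6x⁵ + 9x⁴ + 23x³ + 12x² + 23x − 6) ÷ lead(D) = 12x⁸ ÷ 2x = 6x⁷. Subtract (6x⁷)·D = 12x⁸ + 18x⁷. Remainder: −8x⁷ − 12x⁶ − 6x⁵ + 9x⁴ + 23x³ + 12x² + 23x − 6.
Step 2: lead(−8x⁷ − 12x⁶ − 6x⁵ + 9x⁴ + 23x³ + 12x² + 23x − 6) ÷ lead(D) = −8x⁷ ÷ 2x = −4x⁶. Subtract (−4x⁶)·D = −8x⁷ − 12x⁶. Remainder: −6x⁵ + 9x⁴ + 23x³ + 12x² + 23x − 6.
Step 3: lead(−6x⁵ + 9x⁴ + 23x³ + 12x² + 23x − 6) ÷ lead(D) = −6x⁵ ÷ 2x = −3x⁴. Subtract (−3x⁴)·D = −6x⁵ − 9x⁴. Remainder: 18x⁴ + 23x³ + 12x² + 23x − 6.
Step 4: lead(18x⁴ + 23x³ + 12x² + 23x − 6) ÷ lead(D) = 18x⁴ ÷ 2x = 9x³. Subtract (9x³)·D = 18x⁴ + 27x³. Remainder: −4x³ + 12x² + 23x − 6.
Step 5: lead(−4x³ + 12x² + 23x − 6) ÷ lead(D) = −4x³ ÷ 2x = −2x². Subtract (−2x²)·D = −4x³ − 6x². Remainder: 18x² + 23x − 6.
Step 6: lead(18x² + 23x − 6) ÷ lead(D) = 18x² ÷ 2x = 9x. Subtract (9x)·D = 18x² + 27x. Remainder: −4x − 6.
Step 7: lead(−4x − 6) ÷ lead(D) = −4x ÷ 2x = −2. Subtract (−2)·D = −4x − 6. Remainder: 0.

R = [0], so D(x) is a factor of P(x). yes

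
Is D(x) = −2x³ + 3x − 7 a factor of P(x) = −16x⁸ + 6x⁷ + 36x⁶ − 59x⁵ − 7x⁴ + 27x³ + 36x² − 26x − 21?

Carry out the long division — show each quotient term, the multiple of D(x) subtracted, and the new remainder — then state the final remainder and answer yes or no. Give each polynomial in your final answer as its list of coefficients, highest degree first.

R = [0], so D(x) is a factor of P(x). yes

Step 1: lead(−16x⁸ + 6x⁷ + 36x⁶ − 59x⁵ − 7x⁴ + 27x³ + 36x² − 26x − 21) ÷ lead(D) = −16x⁸ ÷ −2x³ = 8x⁵. Subtract (8x⁵)·D = −16x⁸ + 24x⁶ − 56x⁵. Remainder: 6x⁷ + 12x⁶ − 3x⁵ − 7x⁴ + 27x³ + 36x² − 26x − 21.
Step 2: lead(6x⁷ + 12x⁶ − 3x⁵ − 7x⁴ + 27x³ + 36x² − 26x − 21) ÷ lead(D) = 6x⁷ ÷ −2x³ = −3x⁴. Subtract (−3x⁴)·D = 6x⁷ − 9x⁵ + 21x⁴. Remainder: 12x⁶ + 6x⁵ − 28x⁴ + 27x³ + 36x² − 26x − 21.
Step 3: lead(12x⁶ + 6x⁵ − 28x⁴ + 27x³ + 36x² − 26x − 21) ÷ lead(D) = 12x⁶ ÷ −2x³ = −6x³. Subtract (−6x³)·D = 12x⁶ − 18x⁴ + 42x³. Remainder: 6x⁵ − 10x⁴ − 15x³ + 36x² − 26x − 21.
Step 4: lead(6x⁵ − 10x⁴ − 15x³ + 36x² − 26x − 21) ÷ lead(D) = 6x⁵ ÷ −2x³ = −3x². Subtract (−3x²)·D = 6x⁵ − 9x³ + 21x². Remainder: −10x⁴ − 6x³ + 15x² − 26x − 21.
Step 5: lead(−10x⁴ − 6x³ + 15x² − 26x − 21) ÷ lead(D) = −10x⁴ ÷ −2x³ = 5x. Subtract (5x)·D = −10x⁴ + 15x² − 35x. Remainder: −6x³ + 9x − 21.
Step 6: lead(−6x³ + 9x − 21) ÷ lead(D) = −6x³ ÷ −2x³ = 3. Subtract (3)·D = −6x³ + 9x − 21. Remainder: 0.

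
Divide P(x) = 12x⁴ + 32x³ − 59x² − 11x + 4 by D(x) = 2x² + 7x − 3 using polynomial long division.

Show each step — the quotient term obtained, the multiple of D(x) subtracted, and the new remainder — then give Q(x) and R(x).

Step 1: lead(12x⁴ + 32x³ − 59x² − 11x + 4) ÷ lead(D) = 12x⁴ ÷ 2x² = 6x². Subtract (6x²)·D = 12x⁴ + 42x³ − 18x². Remainder: −10x³ − 41x² − 11x + 4.
Step 2: lead(−10x³ − 41x² − 11x + 4) ÷ lead(D) = −10x³ ÷ 2x² = −5x. Subtract (−5x)·D = −10x³ − 35x² + 15x. Remainder: −6x² − 26x + 4.
Step 3: lead(−6x² − 26x + 4) ÷ lead(D) = −6x² ÷ 2x² = −3. Subtract (−3)·D = −6x² − 21x + 9. Remainder: −5x − 5.

Q(x) = 6x² − 5x − 3; R(x) = −5x − 5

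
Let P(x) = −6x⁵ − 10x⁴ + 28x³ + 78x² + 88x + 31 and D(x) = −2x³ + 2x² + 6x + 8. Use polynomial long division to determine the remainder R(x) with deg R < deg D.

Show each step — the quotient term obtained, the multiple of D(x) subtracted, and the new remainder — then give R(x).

Step 1: lead(−6x⁵ − 10x⁴ + 28x³ + 78x² + 88x + 31) ÷ lead(D) = −6x⁵ ÷ −2x³ = 3x². Subtract (3x²)·D = −6x⁵ + 6x⁴ + 18x³ + 24x². Remainder: −16x⁴ + 10x³ + 54x² + 88x + 31.
Step 2: lead(−16x⁴ + 10x³ + 54x² + 88x + 31) ÷ lead(D) = −16x⁴ ÷ −2x³ = 8x. Subtract (8x)·D = −16x⁴ + 16x³ + 48x² + 64x. Remainder: −6x³ + 6x² + 24x + 31.
Step 3: lead(−6x³ + 6x² + 24x + 31) ÷ lead(D) = −6x³ ÷ −2x³ = 3. Subtract (3)·D = −6x³ + 6x² + 18x + 24. Remainder: 6x + 7.

R(x) = 6x + 7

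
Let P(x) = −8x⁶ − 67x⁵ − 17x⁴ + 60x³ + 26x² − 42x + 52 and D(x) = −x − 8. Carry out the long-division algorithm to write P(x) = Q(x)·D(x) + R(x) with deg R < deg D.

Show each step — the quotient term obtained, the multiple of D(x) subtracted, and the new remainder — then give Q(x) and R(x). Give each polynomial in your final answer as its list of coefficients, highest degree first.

Step 1: lead(−8x⁶ − 67x⁵ − 17x⁴ + 60x³ + 26x² − 42x + 52) ÷ lead(D) = −8x⁶ ÷ −x = 8x⁵. Subtract (8x⁵)·D = −8x⁶ − 64x⁵. Remainder: −3x⁵ − 17x⁴ + 60x³ + 26x² − 42x + 52.
Step 2: lead(−3x⁵ − 17x⁴ + 60x³ + 26x² − 42x + 52) ÷ lead(D) = −3x⁵ ÷ −x = 3x⁴. Subtract (3x⁴)·D = −3x⁵ − 24x⁴. Remainder: 7x⁴ + 60x³ + 26x² − 42x + 52.
Step 3: lead(7x⁴ + 60x³ + 26x² − 42x + 52) ÷ lead(D) = 7x⁴ ÷ −x = −7x³. Subtract (−7x³)·D = 7x⁴ + 56x³. Remainder: 4x³ + 26x² − 42x + 52.
Step 4: lead(4x³ + 26x² − 42x + 52) ÷ lead(D) = 4x³ ÷ −x = −4x². Subtract (−4x²)·D = 4x³ + 32x². Remainder: −6x² − 42x + 52.
Step 5: lead(−6x² − 42x + 52) ÷ lead(D) = −6x² ÷ −x = 6x. Subtract (6x)·D = −6x² − 48x. Remainder: 6x + 52.
Step 6: lead(6x + 52) ÷ lead(D) = 6x ÷ −x = −6. Subtract (−6)·D = 6x + 48. Remainder: 4.

Q = [8, 3, -7, -4, 6, -6]; R = [4]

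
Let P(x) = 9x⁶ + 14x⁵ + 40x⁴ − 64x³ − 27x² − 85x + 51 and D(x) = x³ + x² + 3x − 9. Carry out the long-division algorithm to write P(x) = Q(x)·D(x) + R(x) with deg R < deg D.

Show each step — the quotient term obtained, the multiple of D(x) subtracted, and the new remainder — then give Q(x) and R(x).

Q(x) = 9x³ + 5x² + 8x − 6; R(x) = 5x − 3

Step 1: lead(9x⁶ + 14x⁵ + 40x⁴ − 64x³ − 27x² − 85x + 51) ÷ lead(D) = 9x⁶ ÷ x³ = 9x³. Subtract (9x³)·D = 9x⁶ + 9x⁵ + 27x⁴ − 81x³. Remainder: 5x⁵ + 13x⁴ + 17x³ − 27x² − 85x + 51.
Step 2: lead(5x⁵ + 13x⁴ + 17x³ − 27x² − 85x + 51) ÷ lead(D) = 5x⁵ ÷ x³ = 5x². Subtract (5x²)·D = 5x⁵ + 5x⁴ + 15x³ − 45x². Remainder: 8x⁴ + 2x³ + 18x² − 85x + 51.
Step 3: lead(8x⁴ + 2x³ + 18x² − 85x + 51) ÷ lead(D) = 8x⁴ ÷ x³ = 8x. Subtract (8x)·D = 8x⁴ + 8x³ + 24x² − 72x. Remainder: −6x³ − 6x² − 13x + 51.
Step 4: lead(−6x³ − 6x² − 13x + 51) ÷ lead(D) = −6x³ ÷ x³ = −6. Subtract (−6)·D = −6x³ − 6x² − 18x + 54. Remainder: 5x − 3.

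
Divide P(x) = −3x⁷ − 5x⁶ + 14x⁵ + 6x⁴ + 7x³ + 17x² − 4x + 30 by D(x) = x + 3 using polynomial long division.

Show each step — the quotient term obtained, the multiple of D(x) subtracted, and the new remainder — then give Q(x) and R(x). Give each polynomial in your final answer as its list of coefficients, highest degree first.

Step 1: lead(−3x⁷ − 5x⁶ + 14x⁵ + 6x⁴ + 7x³ + 17x² − 4x + 30) ÷ lead(D) = −3x⁷ ÷ x = −3x⁶. Subtract (−3x⁶)·D = −3x⁷ − 9x⁶. Remainder: 4x⁶ + 14x⁵ + 6x⁴ + 7x³ + 17x² − 4x + 30.
Step 2: lead(4x⁶ + 14x⁵ + 6x⁴ + 7x³ + 17x² − 4x + 30) ÷ lead(D) = 4x⁶ ÷ x = 4x⁵. Subtract (4x⁵)·D = 4x⁶ + 12x⁵. Remainder: 2x⁵ + 6x⁴ + 7x³ + 17x² − 4x + 30.
Step 3: lead(2x⁵ + 6x⁴ + 7x³ + 17x² − 4x + 30) ÷ lead(D) = 2x⁵ ÷ x = 2x⁴. Subtract (2x⁴)·D = 2x⁵ + 6x⁴. Remainder: 7x³ + 17x² − 4x + 30.
Step 4: lead(7x³ + 17x² − 4x + 30) ÷ lead(D) = 7x³ ÷ x = 7x². Subtract (7x²)·D = 7x³ + 21x². Remainder: −4x² − 4x + 30.
Step 5: lead(−4x² − 4x + 30) ÷ lead(D) = −4x² ÷ x = −4x. Subtract (−4x)·D = −4x² − 12x. Remainder: 8x + 30.
Step 6: lead(8x + 30) ÷ lead(D) = 8x ÷ x = 8. Subtract (8)·D = 8x + 24. Remainder: 6.

Q = [-3, 4, 2, 0, 7, -4, 8]; R = [6]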